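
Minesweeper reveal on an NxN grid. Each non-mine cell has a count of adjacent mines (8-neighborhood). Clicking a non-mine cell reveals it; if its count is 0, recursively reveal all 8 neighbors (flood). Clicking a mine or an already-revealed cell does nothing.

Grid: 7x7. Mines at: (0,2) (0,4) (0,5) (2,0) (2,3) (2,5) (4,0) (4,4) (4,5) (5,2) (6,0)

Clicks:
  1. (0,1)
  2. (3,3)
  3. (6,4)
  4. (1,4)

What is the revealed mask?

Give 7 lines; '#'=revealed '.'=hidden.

Click 1 (0,1) count=1: revealed 1 new [(0,1)] -> total=1
Click 2 (3,3) count=2: revealed 1 new [(3,3)] -> total=2
Click 3 (6,4) count=0: revealed 8 new [(5,3) (5,4) (5,5) (5,6) (6,3) (6,4) (6,5) (6,6)] -> total=10
Click 4 (1,4) count=4: revealed 1 new [(1,4)] -> total=11

Answer: .#.....
....#..
.......
...#...
.......
...####
...####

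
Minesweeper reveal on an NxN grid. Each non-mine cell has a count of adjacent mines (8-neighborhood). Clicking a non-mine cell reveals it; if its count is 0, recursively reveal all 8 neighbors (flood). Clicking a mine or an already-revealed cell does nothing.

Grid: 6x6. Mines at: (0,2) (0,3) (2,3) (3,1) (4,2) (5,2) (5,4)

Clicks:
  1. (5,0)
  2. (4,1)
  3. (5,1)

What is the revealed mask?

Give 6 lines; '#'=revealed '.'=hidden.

Answer: ......
......
......
......
##....
##....

Derivation:
Click 1 (5,0) count=0: revealed 4 new [(4,0) (4,1) (5,0) (5,1)] -> total=4
Click 2 (4,1) count=3: revealed 0 new [(none)] -> total=4
Click 3 (5,1) count=2: revealed 0 new [(none)] -> total=4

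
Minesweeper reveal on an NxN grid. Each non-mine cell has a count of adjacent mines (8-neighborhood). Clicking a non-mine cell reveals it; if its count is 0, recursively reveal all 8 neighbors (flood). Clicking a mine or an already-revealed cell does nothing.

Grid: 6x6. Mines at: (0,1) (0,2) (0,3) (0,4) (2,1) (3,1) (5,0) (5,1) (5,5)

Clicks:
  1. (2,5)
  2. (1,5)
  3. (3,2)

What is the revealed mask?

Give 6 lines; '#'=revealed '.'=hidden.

Answer: ......
..####
..####
..####
..####
..###.

Derivation:
Click 1 (2,5) count=0: revealed 19 new [(1,2) (1,3) (1,4) (1,5) (2,2) (2,3) (2,4) (2,5) (3,2) (3,3) (3,4) (3,5) (4,2) (4,3) (4,4) (4,5) (5,2) (5,3) (5,4)] -> total=19
Click 2 (1,5) count=1: revealed 0 new [(none)] -> total=19
Click 3 (3,2) count=2: revealed 0 new [(none)] -> total=19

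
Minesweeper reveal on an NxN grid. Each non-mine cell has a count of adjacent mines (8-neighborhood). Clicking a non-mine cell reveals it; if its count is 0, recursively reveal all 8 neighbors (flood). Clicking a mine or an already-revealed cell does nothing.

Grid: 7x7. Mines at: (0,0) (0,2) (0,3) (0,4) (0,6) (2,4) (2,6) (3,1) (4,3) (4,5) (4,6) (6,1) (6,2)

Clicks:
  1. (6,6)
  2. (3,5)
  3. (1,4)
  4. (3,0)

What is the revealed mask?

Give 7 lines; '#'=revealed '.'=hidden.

Answer: .......
....#..
.......
#....#.
.......
...####
...####

Derivation:
Click 1 (6,6) count=0: revealed 8 new [(5,3) (5,4) (5,5) (5,6) (6,3) (6,4) (6,5) (6,6)] -> total=8
Click 2 (3,5) count=4: revealed 1 new [(3,5)] -> total=9
Click 3 (1,4) count=3: revealed 1 new [(1,4)] -> total=10
Click 4 (3,0) count=1: revealed 1 new [(3,0)] -> total=11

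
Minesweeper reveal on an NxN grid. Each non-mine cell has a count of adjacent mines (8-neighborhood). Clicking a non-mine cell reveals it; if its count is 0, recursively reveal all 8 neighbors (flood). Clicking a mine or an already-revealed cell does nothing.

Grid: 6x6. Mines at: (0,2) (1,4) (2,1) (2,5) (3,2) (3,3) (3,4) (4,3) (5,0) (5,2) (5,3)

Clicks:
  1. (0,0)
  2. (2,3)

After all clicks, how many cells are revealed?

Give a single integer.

Click 1 (0,0) count=0: revealed 4 new [(0,0) (0,1) (1,0) (1,1)] -> total=4
Click 2 (2,3) count=4: revealed 1 new [(2,3)] -> total=5

Answer: 5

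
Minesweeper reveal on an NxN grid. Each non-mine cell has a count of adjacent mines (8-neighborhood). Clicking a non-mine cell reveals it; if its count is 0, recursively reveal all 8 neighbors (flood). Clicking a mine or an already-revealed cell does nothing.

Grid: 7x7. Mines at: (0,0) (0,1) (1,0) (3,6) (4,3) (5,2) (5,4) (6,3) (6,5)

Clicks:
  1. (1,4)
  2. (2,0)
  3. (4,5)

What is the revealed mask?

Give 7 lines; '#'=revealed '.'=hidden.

Answer: ..#####
.######
#######
######.
###..#.
##.....
##.....

Derivation:
Click 1 (1,4) count=0: revealed 31 new [(0,2) (0,3) (0,4) (0,5) (0,6) (1,1) (1,2) (1,3) (1,4) (1,5) (1,6) (2,0) (2,1) (2,2) (2,3) (2,4) (2,5) (2,6) (3,0) (3,1) (3,2) (3,3) (3,4) (3,5) (4,0) (4,1) (4,2) (5,0) (5,1) (6,0) (6,1)] -> total=31
Click 2 (2,0) count=1: revealed 0 new [(none)] -> total=31
Click 3 (4,5) count=2: revealed 1 new [(4,5)] -> total=32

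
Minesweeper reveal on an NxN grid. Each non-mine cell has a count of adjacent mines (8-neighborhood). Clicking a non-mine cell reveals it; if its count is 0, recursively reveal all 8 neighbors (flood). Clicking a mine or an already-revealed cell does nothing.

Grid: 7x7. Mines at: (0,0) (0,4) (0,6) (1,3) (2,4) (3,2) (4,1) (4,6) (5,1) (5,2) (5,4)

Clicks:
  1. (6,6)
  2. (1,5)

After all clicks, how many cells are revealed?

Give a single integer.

Click 1 (6,6) count=0: revealed 4 new [(5,5) (5,6) (6,5) (6,6)] -> total=4
Click 2 (1,5) count=3: revealed 1 new [(1,5)] -> total=5

Answer: 5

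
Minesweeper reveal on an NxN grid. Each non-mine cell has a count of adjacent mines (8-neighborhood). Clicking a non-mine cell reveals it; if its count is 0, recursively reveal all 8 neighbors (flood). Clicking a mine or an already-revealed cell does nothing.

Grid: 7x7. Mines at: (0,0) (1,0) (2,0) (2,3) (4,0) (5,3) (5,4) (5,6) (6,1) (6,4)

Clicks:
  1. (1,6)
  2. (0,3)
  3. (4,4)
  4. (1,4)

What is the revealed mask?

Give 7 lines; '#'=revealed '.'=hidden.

Click 1 (1,6) count=0: revealed 21 new [(0,1) (0,2) (0,3) (0,4) (0,5) (0,6) (1,1) (1,2) (1,3) (1,4) (1,5) (1,6) (2,4) (2,5) (2,6) (3,4) (3,5) (3,6) (4,4) (4,5) (4,6)] -> total=21
Click 2 (0,3) count=0: revealed 0 new [(none)] -> total=21
Click 3 (4,4) count=2: revealed 0 new [(none)] -> total=21
Click 4 (1,4) count=1: revealed 0 new [(none)] -> total=21

Answer: .######
.######
....###
....###
....###
.......
.......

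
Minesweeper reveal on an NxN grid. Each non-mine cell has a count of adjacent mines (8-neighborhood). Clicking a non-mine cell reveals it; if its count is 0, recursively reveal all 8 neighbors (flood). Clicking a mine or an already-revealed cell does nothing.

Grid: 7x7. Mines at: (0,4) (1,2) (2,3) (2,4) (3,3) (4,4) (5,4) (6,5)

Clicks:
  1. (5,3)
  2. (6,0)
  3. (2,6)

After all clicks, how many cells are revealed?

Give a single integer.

Answer: 34

Derivation:
Click 1 (5,3) count=2: revealed 1 new [(5,3)] -> total=1
Click 2 (6,0) count=0: revealed 21 new [(0,0) (0,1) (1,0) (1,1) (2,0) (2,1) (2,2) (3,0) (3,1) (3,2) (4,0) (4,1) (4,2) (4,3) (5,0) (5,1) (5,2) (6,0) (6,1) (6,2) (6,3)] -> total=22
Click 3 (2,6) count=0: revealed 12 new [(0,5) (0,6) (1,5) (1,6) (2,5) (2,6) (3,5) (3,6) (4,5) (4,6) (5,5) (5,6)] -> total=34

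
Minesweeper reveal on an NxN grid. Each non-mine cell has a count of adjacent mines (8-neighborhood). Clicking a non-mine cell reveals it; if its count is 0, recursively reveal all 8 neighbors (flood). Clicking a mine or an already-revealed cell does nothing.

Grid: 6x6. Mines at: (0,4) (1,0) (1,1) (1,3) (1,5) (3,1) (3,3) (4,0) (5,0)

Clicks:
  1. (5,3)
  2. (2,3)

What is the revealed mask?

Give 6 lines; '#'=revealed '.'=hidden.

Click 1 (5,3) count=0: revealed 14 new [(2,4) (2,5) (3,4) (3,5) (4,1) (4,2) (4,3) (4,4) (4,5) (5,1) (5,2) (5,3) (5,4) (5,5)] -> total=14
Click 2 (2,3) count=2: revealed 1 new [(2,3)] -> total=15

Answer: ......
......
...###
....##
.#####
.#####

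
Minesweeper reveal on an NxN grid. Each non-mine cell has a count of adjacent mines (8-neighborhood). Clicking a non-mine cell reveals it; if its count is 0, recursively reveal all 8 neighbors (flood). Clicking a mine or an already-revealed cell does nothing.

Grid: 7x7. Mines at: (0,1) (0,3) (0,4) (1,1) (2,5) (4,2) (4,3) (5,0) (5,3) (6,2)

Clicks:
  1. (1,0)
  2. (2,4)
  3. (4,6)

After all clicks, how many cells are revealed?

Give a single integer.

Click 1 (1,0) count=2: revealed 1 new [(1,0)] -> total=1
Click 2 (2,4) count=1: revealed 1 new [(2,4)] -> total=2
Click 3 (4,6) count=0: revealed 12 new [(3,4) (3,5) (3,6) (4,4) (4,5) (4,6) (5,4) (5,5) (5,6) (6,4) (6,5) (6,6)] -> total=14

Answer: 14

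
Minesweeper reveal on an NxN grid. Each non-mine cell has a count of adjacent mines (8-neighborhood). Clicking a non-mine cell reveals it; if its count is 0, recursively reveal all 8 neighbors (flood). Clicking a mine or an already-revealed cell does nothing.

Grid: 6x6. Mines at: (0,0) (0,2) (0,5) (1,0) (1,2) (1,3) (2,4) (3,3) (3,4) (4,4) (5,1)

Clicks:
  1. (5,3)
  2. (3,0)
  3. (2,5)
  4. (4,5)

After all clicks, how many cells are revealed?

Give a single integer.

Answer: 12

Derivation:
Click 1 (5,3) count=1: revealed 1 new [(5,3)] -> total=1
Click 2 (3,0) count=0: revealed 9 new [(2,0) (2,1) (2,2) (3,0) (3,1) (3,2) (4,0) (4,1) (4,2)] -> total=10
Click 3 (2,5) count=2: revealed 1 new [(2,5)] -> total=11
Click 4 (4,5) count=2: revealed 1 new [(4,5)] -> total=12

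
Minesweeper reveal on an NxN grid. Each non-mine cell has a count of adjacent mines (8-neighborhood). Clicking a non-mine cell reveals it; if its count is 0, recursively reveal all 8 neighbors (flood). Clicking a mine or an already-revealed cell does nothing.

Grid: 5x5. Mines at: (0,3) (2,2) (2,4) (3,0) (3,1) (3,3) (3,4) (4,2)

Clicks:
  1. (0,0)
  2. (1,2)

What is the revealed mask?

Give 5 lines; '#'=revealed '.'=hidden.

Click 1 (0,0) count=0: revealed 8 new [(0,0) (0,1) (0,2) (1,0) (1,1) (1,2) (2,0) (2,1)] -> total=8
Click 2 (1,2) count=2: revealed 0 new [(none)] -> total=8

Answer: ###..
###..
##...
.....
.....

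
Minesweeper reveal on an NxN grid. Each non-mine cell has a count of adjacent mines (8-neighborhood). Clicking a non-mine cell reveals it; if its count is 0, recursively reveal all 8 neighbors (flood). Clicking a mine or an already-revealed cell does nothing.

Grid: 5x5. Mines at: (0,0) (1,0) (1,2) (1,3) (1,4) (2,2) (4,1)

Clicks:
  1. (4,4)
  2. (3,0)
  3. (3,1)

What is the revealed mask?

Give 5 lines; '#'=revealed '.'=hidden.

Answer: .....
.....
...##
#####
..###

Derivation:
Click 1 (4,4) count=0: revealed 8 new [(2,3) (2,4) (3,2) (3,3) (3,4) (4,2) (4,3) (4,4)] -> total=8
Click 2 (3,0) count=1: revealed 1 new [(3,0)] -> total=9
Click 3 (3,1) count=2: revealed 1 new [(3,1)] -> total=10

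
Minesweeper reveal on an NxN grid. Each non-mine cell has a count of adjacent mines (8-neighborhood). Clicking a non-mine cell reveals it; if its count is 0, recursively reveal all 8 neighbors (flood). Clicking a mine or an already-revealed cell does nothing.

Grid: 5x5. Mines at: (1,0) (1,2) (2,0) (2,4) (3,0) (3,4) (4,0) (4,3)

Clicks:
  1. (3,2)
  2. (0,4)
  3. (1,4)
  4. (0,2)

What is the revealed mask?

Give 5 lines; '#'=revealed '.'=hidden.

Answer: ..###
...##
.....
..#..
.....

Derivation:
Click 1 (3,2) count=1: revealed 1 new [(3,2)] -> total=1
Click 2 (0,4) count=0: revealed 4 new [(0,3) (0,4) (1,3) (1,4)] -> total=5
Click 3 (1,4) count=1: revealed 0 new [(none)] -> total=5
Click 4 (0,2) count=1: revealed 1 new [(0,2)] -> total=6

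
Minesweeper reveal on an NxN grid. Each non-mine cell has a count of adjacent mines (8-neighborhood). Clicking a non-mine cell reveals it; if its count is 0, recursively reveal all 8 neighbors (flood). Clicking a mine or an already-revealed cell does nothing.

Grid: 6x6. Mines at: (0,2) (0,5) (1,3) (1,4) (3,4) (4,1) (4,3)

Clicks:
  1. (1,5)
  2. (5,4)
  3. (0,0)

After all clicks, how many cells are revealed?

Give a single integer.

Answer: 13

Derivation:
Click 1 (1,5) count=2: revealed 1 new [(1,5)] -> total=1
Click 2 (5,4) count=1: revealed 1 new [(5,4)] -> total=2
Click 3 (0,0) count=0: revealed 11 new [(0,0) (0,1) (1,0) (1,1) (1,2) (2,0) (2,1) (2,2) (3,0) (3,1) (3,2)] -> total=13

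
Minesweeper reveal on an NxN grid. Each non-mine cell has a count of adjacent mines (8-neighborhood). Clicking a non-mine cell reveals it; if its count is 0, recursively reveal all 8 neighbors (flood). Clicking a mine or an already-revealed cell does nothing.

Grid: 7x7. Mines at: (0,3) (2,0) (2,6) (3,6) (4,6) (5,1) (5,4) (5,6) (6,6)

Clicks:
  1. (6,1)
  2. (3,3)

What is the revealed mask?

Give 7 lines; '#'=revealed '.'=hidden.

Answer: .......
.#####.
.#####.
.#####.
.#####.
.......
.#.....

Derivation:
Click 1 (6,1) count=1: revealed 1 new [(6,1)] -> total=1
Click 2 (3,3) count=0: revealed 20 new [(1,1) (1,2) (1,3) (1,4) (1,5) (2,1) (2,2) (2,3) (2,4) (2,5) (3,1) (3,2) (3,3) (3,4) (3,5) (4,1) (4,2) (4,3) (4,4) (4,5)] -> total=21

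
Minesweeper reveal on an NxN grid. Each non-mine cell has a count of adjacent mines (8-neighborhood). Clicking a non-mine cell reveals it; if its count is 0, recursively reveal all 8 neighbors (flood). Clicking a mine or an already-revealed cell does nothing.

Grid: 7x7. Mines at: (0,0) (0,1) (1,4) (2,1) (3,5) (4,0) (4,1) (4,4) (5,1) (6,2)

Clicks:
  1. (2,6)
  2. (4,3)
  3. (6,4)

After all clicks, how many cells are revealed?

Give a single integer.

Click 1 (2,6) count=1: revealed 1 new [(2,6)] -> total=1
Click 2 (4,3) count=1: revealed 1 new [(4,3)] -> total=2
Click 3 (6,4) count=0: revealed 10 new [(4,5) (4,6) (5,3) (5,4) (5,5) (5,6) (6,3) (6,4) (6,5) (6,6)] -> total=12

Answer: 12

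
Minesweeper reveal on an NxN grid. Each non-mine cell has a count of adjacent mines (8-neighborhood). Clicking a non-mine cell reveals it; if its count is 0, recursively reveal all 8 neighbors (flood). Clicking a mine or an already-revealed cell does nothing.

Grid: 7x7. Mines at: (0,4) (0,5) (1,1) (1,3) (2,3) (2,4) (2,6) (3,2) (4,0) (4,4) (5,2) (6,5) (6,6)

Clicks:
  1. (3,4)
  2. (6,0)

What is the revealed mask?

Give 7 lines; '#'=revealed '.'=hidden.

Click 1 (3,4) count=3: revealed 1 new [(3,4)] -> total=1
Click 2 (6,0) count=0: revealed 4 new [(5,0) (5,1) (6,0) (6,1)] -> total=5

Answer: .......
.......
.......
....#..
.......
##.....
##.....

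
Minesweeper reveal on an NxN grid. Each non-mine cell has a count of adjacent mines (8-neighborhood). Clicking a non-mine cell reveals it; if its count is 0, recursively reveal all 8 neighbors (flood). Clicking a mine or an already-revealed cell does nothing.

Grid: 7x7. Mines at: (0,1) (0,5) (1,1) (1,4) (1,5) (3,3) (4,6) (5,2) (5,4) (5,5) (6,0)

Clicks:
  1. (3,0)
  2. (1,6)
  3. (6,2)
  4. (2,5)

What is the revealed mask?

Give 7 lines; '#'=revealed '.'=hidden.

Click 1 (3,0) count=0: revealed 11 new [(2,0) (2,1) (2,2) (3,0) (3,1) (3,2) (4,0) (4,1) (4,2) (5,0) (5,1)] -> total=11
Click 2 (1,6) count=2: revealed 1 new [(1,6)] -> total=12
Click 3 (6,2) count=1: revealed 1 new [(6,2)] -> total=13
Click 4 (2,5) count=2: revealed 1 new [(2,5)] -> total=14

Answer: .......
......#
###..#.
###....
###....
##.....
..#....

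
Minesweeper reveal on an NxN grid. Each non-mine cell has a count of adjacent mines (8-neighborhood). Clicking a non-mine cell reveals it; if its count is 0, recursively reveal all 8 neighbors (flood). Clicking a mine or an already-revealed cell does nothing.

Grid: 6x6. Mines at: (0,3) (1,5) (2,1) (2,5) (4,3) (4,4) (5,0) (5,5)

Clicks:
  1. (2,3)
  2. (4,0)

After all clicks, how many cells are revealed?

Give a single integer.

Answer: 10

Derivation:
Click 1 (2,3) count=0: revealed 9 new [(1,2) (1,3) (1,4) (2,2) (2,3) (2,4) (3,2) (3,3) (3,4)] -> total=9
Click 2 (4,0) count=1: revealed 1 new [(4,0)] -> total=10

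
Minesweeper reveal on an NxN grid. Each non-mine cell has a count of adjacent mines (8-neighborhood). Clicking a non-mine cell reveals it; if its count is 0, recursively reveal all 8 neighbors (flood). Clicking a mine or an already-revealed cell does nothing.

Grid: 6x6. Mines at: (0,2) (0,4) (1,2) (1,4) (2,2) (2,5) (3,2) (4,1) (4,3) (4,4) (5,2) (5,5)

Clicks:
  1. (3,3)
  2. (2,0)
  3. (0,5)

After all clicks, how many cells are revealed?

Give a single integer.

Click 1 (3,3) count=4: revealed 1 new [(3,3)] -> total=1
Click 2 (2,0) count=0: revealed 8 new [(0,0) (0,1) (1,0) (1,1) (2,0) (2,1) (3,0) (3,1)] -> total=9
Click 3 (0,5) count=2: revealed 1 new [(0,5)] -> total=10

Answer: 10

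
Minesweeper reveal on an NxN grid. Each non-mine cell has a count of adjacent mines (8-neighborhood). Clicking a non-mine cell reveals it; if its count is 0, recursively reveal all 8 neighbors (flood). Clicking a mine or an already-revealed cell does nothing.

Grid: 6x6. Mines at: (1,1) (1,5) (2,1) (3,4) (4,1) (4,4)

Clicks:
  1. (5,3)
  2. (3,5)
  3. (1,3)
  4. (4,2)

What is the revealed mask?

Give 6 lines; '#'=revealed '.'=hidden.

Answer: ..###.
..###.
..###.
.....#
..#...
...#..

Derivation:
Click 1 (5,3) count=1: revealed 1 new [(5,3)] -> total=1
Click 2 (3,5) count=2: revealed 1 new [(3,5)] -> total=2
Click 3 (1,3) count=0: revealed 9 new [(0,2) (0,3) (0,4) (1,2) (1,3) (1,4) (2,2) (2,3) (2,4)] -> total=11
Click 4 (4,2) count=1: revealed 1 new [(4,2)] -> total=12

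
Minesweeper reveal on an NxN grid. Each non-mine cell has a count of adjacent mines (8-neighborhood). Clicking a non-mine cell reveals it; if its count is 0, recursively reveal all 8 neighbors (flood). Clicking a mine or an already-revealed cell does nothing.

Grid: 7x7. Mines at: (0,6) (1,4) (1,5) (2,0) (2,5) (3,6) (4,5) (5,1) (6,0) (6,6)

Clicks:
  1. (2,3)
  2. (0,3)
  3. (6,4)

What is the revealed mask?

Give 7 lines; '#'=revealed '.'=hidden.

Answer: ####...
####...
.####..
.####..
.####..
..####.
..####.

Derivation:
Click 1 (2,3) count=1: revealed 1 new [(2,3)] -> total=1
Click 2 (0,3) count=1: revealed 1 new [(0,3)] -> total=2
Click 3 (6,4) count=0: revealed 26 new [(0,0) (0,1) (0,2) (1,0) (1,1) (1,2) (1,3) (2,1) (2,2) (2,4) (3,1) (3,2) (3,3) (3,4) (4,1) (4,2) (4,3) (4,4) (5,2) (5,3) (5,4) (5,5) (6,2) (6,3) (6,4) (6,5)] -> total=28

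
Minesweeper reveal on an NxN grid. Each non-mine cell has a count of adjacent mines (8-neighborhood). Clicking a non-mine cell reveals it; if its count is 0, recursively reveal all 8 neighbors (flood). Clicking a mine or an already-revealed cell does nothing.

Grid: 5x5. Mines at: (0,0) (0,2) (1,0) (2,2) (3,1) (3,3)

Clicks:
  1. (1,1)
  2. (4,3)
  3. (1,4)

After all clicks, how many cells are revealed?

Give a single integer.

Click 1 (1,1) count=4: revealed 1 new [(1,1)] -> total=1
Click 2 (4,3) count=1: revealed 1 new [(4,3)] -> total=2
Click 3 (1,4) count=0: revealed 6 new [(0,3) (0,4) (1,3) (1,4) (2,3) (2,4)] -> total=8

Answer: 8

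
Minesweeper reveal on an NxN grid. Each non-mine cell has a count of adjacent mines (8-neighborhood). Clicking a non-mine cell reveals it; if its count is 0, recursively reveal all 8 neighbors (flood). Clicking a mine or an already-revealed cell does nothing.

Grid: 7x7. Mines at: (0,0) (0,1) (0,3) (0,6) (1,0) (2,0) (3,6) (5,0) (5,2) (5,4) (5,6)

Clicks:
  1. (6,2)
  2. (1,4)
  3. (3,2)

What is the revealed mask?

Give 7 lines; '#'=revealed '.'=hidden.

Click 1 (6,2) count=1: revealed 1 new [(6,2)] -> total=1
Click 2 (1,4) count=1: revealed 1 new [(1,4)] -> total=2
Click 3 (3,2) count=0: revealed 19 new [(1,1) (1,2) (1,3) (1,5) (2,1) (2,2) (2,3) (2,4) (2,5) (3,1) (3,2) (3,3) (3,4) (3,5) (4,1) (4,2) (4,3) (4,4) (4,5)] -> total=21

Answer: .......
.#####.
.#####.
.#####.
.#####.
.......
..#....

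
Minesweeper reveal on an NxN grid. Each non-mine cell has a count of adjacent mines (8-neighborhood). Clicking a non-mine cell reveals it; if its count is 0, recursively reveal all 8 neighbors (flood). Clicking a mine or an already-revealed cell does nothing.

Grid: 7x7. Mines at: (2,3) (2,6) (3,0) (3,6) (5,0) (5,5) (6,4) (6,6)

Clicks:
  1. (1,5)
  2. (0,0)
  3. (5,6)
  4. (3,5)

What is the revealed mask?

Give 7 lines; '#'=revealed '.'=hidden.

Click 1 (1,5) count=1: revealed 1 new [(1,5)] -> total=1
Click 2 (0,0) count=0: revealed 16 new [(0,0) (0,1) (0,2) (0,3) (0,4) (0,5) (0,6) (1,0) (1,1) (1,2) (1,3) (1,4) (1,6) (2,0) (2,1) (2,2)] -> total=17
Click 3 (5,6) count=2: revealed 1 new [(5,6)] -> total=18
Click 4 (3,5) count=2: revealed 1 new [(3,5)] -> total=19

Answer: #######
#######
###....
.....#.
.......
......#
.......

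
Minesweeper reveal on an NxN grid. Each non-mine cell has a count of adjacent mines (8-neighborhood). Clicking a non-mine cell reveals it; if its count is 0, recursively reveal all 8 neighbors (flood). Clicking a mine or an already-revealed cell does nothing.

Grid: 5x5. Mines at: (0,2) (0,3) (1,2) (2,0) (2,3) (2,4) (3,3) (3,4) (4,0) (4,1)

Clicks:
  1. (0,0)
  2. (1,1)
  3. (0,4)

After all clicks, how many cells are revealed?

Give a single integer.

Answer: 5

Derivation:
Click 1 (0,0) count=0: revealed 4 new [(0,0) (0,1) (1,0) (1,1)] -> total=4
Click 2 (1,1) count=3: revealed 0 new [(none)] -> total=4
Click 3 (0,4) count=1: revealed 1 new [(0,4)] -> total=5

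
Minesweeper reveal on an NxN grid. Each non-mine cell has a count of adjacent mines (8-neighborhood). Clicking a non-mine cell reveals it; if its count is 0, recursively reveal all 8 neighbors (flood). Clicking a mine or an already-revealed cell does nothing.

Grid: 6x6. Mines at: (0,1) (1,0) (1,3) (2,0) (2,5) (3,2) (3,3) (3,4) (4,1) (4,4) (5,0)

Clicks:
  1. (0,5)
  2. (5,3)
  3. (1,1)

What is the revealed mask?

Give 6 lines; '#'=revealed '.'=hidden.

Answer: ....##
.#..##
......
......
......
...#..

Derivation:
Click 1 (0,5) count=0: revealed 4 new [(0,4) (0,5) (1,4) (1,5)] -> total=4
Click 2 (5,3) count=1: revealed 1 new [(5,3)] -> total=5
Click 3 (1,1) count=3: revealed 1 new [(1,1)] -> total=6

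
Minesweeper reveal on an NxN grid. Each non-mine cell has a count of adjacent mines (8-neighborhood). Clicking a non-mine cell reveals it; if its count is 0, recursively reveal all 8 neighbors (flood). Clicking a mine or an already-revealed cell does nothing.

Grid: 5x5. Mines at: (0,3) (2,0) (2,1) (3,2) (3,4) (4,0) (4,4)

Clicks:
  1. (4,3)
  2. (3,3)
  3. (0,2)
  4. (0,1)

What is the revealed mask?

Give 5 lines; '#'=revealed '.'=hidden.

Answer: ###..
###..
.....
...#.
...#.

Derivation:
Click 1 (4,3) count=3: revealed 1 new [(4,3)] -> total=1
Click 2 (3,3) count=3: revealed 1 new [(3,3)] -> total=2
Click 3 (0,2) count=1: revealed 1 new [(0,2)] -> total=3
Click 4 (0,1) count=0: revealed 5 new [(0,0) (0,1) (1,0) (1,1) (1,2)] -> total=8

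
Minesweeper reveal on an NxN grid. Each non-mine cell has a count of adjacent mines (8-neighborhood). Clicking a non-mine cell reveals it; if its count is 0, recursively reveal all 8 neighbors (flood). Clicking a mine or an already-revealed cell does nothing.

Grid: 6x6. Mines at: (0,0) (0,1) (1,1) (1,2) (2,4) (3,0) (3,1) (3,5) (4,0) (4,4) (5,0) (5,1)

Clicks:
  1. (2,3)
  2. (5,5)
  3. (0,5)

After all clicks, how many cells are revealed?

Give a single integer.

Click 1 (2,3) count=2: revealed 1 new [(2,3)] -> total=1
Click 2 (5,5) count=1: revealed 1 new [(5,5)] -> total=2
Click 3 (0,5) count=0: revealed 6 new [(0,3) (0,4) (0,5) (1,3) (1,4) (1,5)] -> total=8

Answer: 8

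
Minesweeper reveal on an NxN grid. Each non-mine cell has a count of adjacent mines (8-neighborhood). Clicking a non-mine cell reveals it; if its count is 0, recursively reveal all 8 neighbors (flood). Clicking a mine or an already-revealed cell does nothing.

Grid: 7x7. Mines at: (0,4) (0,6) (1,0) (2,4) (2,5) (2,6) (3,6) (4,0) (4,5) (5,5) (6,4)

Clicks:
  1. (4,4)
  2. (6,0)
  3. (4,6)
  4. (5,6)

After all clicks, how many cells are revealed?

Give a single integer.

Answer: 28

Derivation:
Click 1 (4,4) count=2: revealed 1 new [(4,4)] -> total=1
Click 2 (6,0) count=0: revealed 25 new [(0,1) (0,2) (0,3) (1,1) (1,2) (1,3) (2,1) (2,2) (2,3) (3,1) (3,2) (3,3) (3,4) (4,1) (4,2) (4,3) (5,0) (5,1) (5,2) (5,3) (5,4) (6,0) (6,1) (6,2) (6,3)] -> total=26
Click 3 (4,6) count=3: revealed 1 new [(4,6)] -> total=27
Click 4 (5,6) count=2: revealed 1 new [(5,6)] -> total=28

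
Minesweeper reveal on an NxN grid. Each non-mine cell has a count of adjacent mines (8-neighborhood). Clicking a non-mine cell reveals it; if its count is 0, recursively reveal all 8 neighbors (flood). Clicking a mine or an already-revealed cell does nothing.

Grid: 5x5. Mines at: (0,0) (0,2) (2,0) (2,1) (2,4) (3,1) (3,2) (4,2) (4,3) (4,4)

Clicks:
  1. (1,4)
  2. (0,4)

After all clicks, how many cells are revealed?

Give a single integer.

Click 1 (1,4) count=1: revealed 1 new [(1,4)] -> total=1
Click 2 (0,4) count=0: revealed 3 new [(0,3) (0,4) (1,3)] -> total=4

Answer: 4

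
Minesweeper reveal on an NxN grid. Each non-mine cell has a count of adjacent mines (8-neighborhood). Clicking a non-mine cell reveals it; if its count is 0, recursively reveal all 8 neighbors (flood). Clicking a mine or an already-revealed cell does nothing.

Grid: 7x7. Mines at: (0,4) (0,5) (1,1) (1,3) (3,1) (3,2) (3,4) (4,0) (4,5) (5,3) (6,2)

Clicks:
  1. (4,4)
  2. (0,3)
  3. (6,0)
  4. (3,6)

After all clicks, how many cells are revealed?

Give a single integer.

Click 1 (4,4) count=3: revealed 1 new [(4,4)] -> total=1
Click 2 (0,3) count=2: revealed 1 new [(0,3)] -> total=2
Click 3 (6,0) count=0: revealed 4 new [(5,0) (5,1) (6,0) (6,1)] -> total=6
Click 4 (3,6) count=1: revealed 1 new [(3,6)] -> total=7

Answer: 7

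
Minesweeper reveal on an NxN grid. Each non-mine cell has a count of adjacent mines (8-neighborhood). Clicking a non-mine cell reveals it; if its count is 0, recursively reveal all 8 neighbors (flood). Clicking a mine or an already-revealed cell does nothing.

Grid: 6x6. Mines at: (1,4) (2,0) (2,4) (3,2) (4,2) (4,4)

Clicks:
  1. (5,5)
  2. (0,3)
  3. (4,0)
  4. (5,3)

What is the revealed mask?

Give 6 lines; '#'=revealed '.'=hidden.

Answer: ...#..
......
......
##....
##....
##.#.#

Derivation:
Click 1 (5,5) count=1: revealed 1 new [(5,5)] -> total=1
Click 2 (0,3) count=1: revealed 1 new [(0,3)] -> total=2
Click 3 (4,0) count=0: revealed 6 new [(3,0) (3,1) (4,0) (4,1) (5,0) (5,1)] -> total=8
Click 4 (5,3) count=2: revealed 1 new [(5,3)] -> total=9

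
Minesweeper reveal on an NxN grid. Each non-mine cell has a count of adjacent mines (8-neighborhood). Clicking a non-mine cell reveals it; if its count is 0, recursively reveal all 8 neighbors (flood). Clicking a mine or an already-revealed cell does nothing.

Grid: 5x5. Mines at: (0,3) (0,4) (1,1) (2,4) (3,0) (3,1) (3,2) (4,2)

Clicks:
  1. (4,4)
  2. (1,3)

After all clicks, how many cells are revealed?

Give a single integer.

Answer: 5

Derivation:
Click 1 (4,4) count=0: revealed 4 new [(3,3) (3,4) (4,3) (4,4)] -> total=4
Click 2 (1,3) count=3: revealed 1 new [(1,3)] -> total=5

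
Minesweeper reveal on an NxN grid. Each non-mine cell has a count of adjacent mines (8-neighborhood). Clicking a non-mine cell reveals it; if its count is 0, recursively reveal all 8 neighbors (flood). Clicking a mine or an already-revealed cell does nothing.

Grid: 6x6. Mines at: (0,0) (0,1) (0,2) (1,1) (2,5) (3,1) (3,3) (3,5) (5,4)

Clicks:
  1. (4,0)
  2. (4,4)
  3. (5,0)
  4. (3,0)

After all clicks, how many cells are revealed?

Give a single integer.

Click 1 (4,0) count=1: revealed 1 new [(4,0)] -> total=1
Click 2 (4,4) count=3: revealed 1 new [(4,4)] -> total=2
Click 3 (5,0) count=0: revealed 7 new [(4,1) (4,2) (4,3) (5,0) (5,1) (5,2) (5,3)] -> total=9
Click 4 (3,0) count=1: revealed 1 new [(3,0)] -> total=10

Answer: 10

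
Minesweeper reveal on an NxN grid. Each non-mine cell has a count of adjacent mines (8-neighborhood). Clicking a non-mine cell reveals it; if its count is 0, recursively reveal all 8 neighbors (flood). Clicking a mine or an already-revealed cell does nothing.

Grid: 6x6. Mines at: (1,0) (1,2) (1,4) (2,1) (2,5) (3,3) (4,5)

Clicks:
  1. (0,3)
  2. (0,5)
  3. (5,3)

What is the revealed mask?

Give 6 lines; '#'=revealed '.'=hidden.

Answer: ...#.#
......
......
###...
#####.
#####.

Derivation:
Click 1 (0,3) count=2: revealed 1 new [(0,3)] -> total=1
Click 2 (0,5) count=1: revealed 1 new [(0,5)] -> total=2
Click 3 (5,3) count=0: revealed 13 new [(3,0) (3,1) (3,2) (4,0) (4,1) (4,2) (4,3) (4,4) (5,0) (5,1) (5,2) (5,3) (5,4)] -> total=15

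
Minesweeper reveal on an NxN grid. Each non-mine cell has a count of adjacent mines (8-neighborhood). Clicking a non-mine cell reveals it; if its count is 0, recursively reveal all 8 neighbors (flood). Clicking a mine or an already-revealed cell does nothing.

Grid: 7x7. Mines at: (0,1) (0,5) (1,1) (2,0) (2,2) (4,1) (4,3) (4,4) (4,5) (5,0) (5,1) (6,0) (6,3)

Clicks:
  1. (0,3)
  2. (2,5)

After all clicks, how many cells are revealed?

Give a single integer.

Answer: 16

Derivation:
Click 1 (0,3) count=0: revealed 6 new [(0,2) (0,3) (0,4) (1,2) (1,3) (1,4)] -> total=6
Click 2 (2,5) count=0: revealed 10 new [(1,5) (1,6) (2,3) (2,4) (2,5) (2,6) (3,3) (3,4) (3,5) (3,6)] -> total=16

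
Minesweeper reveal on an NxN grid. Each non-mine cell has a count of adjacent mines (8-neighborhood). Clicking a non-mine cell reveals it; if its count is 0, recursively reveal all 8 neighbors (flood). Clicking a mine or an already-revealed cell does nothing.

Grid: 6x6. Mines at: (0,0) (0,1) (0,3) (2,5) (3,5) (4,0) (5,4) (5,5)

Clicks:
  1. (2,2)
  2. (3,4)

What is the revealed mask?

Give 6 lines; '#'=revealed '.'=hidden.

Answer: ......
#####.
#####.
#####.
.####.
.###..

Derivation:
Click 1 (2,2) count=0: revealed 22 new [(1,0) (1,1) (1,2) (1,3) (1,4) (2,0) (2,1) (2,2) (2,3) (2,4) (3,0) (3,1) (3,2) (3,3) (3,4) (4,1) (4,2) (4,3) (4,4) (5,1) (5,2) (5,3)] -> total=22
Click 2 (3,4) count=2: revealed 0 new [(none)] -> total=22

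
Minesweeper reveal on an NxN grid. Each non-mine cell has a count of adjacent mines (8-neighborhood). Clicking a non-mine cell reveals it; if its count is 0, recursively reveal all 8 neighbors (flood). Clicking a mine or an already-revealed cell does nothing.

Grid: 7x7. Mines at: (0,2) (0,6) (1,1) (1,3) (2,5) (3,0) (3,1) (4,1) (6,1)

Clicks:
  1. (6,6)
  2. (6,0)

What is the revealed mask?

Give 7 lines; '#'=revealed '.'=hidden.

Click 1 (6,6) count=0: revealed 23 new [(2,2) (2,3) (2,4) (3,2) (3,3) (3,4) (3,5) (3,6) (4,2) (4,3) (4,4) (4,5) (4,6) (5,2) (5,3) (5,4) (5,5) (5,6) (6,2) (6,3) (6,4) (6,5) (6,6)] -> total=23
Click 2 (6,0) count=1: revealed 1 new [(6,0)] -> total=24

Answer: .......
.......
..###..
..#####
..#####
..#####
#.#####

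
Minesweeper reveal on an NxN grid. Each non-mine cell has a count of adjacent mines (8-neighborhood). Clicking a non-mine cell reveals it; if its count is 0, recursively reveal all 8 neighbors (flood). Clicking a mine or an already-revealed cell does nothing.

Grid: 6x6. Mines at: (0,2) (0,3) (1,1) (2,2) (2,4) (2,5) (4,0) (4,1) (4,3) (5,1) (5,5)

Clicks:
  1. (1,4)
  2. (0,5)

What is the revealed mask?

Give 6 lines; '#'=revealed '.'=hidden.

Click 1 (1,4) count=3: revealed 1 new [(1,4)] -> total=1
Click 2 (0,5) count=0: revealed 3 new [(0,4) (0,5) (1,5)] -> total=4

Answer: ....##
....##
......
......
......
......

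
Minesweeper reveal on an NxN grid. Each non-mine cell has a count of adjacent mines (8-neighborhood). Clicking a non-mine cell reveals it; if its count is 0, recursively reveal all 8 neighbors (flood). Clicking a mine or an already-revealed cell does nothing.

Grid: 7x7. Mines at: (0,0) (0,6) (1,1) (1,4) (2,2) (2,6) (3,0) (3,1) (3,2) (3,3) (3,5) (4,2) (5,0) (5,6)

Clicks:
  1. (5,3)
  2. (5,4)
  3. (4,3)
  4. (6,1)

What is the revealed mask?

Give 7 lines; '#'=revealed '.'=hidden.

Answer: .......
.......
.......
.......
...###.
.#####.
.#####.

Derivation:
Click 1 (5,3) count=1: revealed 1 new [(5,3)] -> total=1
Click 2 (5,4) count=0: revealed 12 new [(4,3) (4,4) (4,5) (5,1) (5,2) (5,4) (5,5) (6,1) (6,2) (6,3) (6,4) (6,5)] -> total=13
Click 3 (4,3) count=3: revealed 0 new [(none)] -> total=13
Click 4 (6,1) count=1: revealed 0 new [(none)] -> total=13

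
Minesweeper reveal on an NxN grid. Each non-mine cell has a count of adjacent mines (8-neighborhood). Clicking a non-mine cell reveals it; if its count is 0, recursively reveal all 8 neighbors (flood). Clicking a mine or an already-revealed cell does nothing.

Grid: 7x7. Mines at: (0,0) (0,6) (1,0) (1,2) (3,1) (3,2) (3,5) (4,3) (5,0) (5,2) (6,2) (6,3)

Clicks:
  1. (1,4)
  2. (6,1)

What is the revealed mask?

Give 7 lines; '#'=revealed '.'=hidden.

Click 1 (1,4) count=0: revealed 9 new [(0,3) (0,4) (0,5) (1,3) (1,4) (1,5) (2,3) (2,4) (2,5)] -> total=9
Click 2 (6,1) count=3: revealed 1 new [(6,1)] -> total=10

Answer: ...###.
...###.
...###.
.......
.......
.......
.#.....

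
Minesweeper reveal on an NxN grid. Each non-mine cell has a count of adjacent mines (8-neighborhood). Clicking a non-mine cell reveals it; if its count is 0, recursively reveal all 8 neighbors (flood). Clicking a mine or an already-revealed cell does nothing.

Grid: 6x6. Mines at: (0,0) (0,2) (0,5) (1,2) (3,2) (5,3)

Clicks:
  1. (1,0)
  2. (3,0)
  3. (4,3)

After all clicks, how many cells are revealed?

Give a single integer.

Answer: 13

Derivation:
Click 1 (1,0) count=1: revealed 1 new [(1,0)] -> total=1
Click 2 (3,0) count=0: revealed 11 new [(1,1) (2,0) (2,1) (3,0) (3,1) (4,0) (4,1) (4,2) (5,0) (5,1) (5,2)] -> total=12
Click 3 (4,3) count=2: revealed 1 new [(4,3)] -> total=13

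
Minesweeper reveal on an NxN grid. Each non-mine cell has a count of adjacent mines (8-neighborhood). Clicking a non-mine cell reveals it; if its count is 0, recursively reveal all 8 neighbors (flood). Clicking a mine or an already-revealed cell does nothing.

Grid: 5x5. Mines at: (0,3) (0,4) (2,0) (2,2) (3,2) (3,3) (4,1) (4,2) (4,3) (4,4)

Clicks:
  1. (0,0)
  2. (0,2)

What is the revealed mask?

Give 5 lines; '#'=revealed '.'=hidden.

Click 1 (0,0) count=0: revealed 6 new [(0,0) (0,1) (0,2) (1,0) (1,1) (1,2)] -> total=6
Click 2 (0,2) count=1: revealed 0 new [(none)] -> total=6

Answer: ###..
###..
.....
.....
.....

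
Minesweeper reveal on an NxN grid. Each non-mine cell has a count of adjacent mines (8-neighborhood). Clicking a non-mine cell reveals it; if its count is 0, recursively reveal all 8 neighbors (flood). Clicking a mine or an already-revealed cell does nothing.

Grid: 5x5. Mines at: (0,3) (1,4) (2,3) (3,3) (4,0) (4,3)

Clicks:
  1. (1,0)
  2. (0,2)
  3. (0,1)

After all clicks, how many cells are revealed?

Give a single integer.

Answer: 12

Derivation:
Click 1 (1,0) count=0: revealed 12 new [(0,0) (0,1) (0,2) (1,0) (1,1) (1,2) (2,0) (2,1) (2,2) (3,0) (3,1) (3,2)] -> total=12
Click 2 (0,2) count=1: revealed 0 new [(none)] -> total=12
Click 3 (0,1) count=0: revealed 0 new [(none)] -> total=12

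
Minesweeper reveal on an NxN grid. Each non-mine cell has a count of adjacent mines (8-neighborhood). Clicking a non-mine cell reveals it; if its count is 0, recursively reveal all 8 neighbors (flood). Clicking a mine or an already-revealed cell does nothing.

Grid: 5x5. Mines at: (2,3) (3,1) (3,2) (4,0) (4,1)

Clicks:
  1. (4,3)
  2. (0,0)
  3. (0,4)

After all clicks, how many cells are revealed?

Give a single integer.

Answer: 14

Derivation:
Click 1 (4,3) count=1: revealed 1 new [(4,3)] -> total=1
Click 2 (0,0) count=0: revealed 13 new [(0,0) (0,1) (0,2) (0,3) (0,4) (1,0) (1,1) (1,2) (1,3) (1,4) (2,0) (2,1) (2,2)] -> total=14
Click 3 (0,4) count=0: revealed 0 new [(none)] -> total=14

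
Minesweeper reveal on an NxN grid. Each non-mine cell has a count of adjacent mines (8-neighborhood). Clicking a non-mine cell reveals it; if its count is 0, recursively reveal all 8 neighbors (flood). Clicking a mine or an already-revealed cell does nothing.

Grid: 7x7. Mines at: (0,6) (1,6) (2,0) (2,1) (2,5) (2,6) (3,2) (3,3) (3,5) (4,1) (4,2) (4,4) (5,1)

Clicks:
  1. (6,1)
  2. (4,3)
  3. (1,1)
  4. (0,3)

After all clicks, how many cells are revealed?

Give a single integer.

Answer: 17

Derivation:
Click 1 (6,1) count=1: revealed 1 new [(6,1)] -> total=1
Click 2 (4,3) count=4: revealed 1 new [(4,3)] -> total=2
Click 3 (1,1) count=2: revealed 1 new [(1,1)] -> total=3
Click 4 (0,3) count=0: revealed 14 new [(0,0) (0,1) (0,2) (0,3) (0,4) (0,5) (1,0) (1,2) (1,3) (1,4) (1,5) (2,2) (2,3) (2,4)] -> total=17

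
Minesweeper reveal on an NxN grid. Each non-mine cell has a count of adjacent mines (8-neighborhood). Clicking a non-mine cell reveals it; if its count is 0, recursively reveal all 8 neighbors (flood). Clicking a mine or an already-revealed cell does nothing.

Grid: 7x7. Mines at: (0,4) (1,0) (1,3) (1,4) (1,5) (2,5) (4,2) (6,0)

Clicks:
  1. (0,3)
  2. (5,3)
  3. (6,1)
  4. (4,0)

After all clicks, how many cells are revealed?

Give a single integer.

Click 1 (0,3) count=3: revealed 1 new [(0,3)] -> total=1
Click 2 (5,3) count=1: revealed 1 new [(5,3)] -> total=2
Click 3 (6,1) count=1: revealed 1 new [(6,1)] -> total=3
Click 4 (4,0) count=0: revealed 8 new [(2,0) (2,1) (3,0) (3,1) (4,0) (4,1) (5,0) (5,1)] -> total=11

Answer: 11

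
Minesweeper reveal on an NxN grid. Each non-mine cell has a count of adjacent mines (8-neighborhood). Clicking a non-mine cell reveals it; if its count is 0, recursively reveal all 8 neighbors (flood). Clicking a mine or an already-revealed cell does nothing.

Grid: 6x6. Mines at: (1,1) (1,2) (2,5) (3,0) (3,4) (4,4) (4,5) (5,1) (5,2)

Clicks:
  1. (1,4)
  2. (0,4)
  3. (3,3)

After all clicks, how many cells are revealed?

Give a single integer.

Answer: 7

Derivation:
Click 1 (1,4) count=1: revealed 1 new [(1,4)] -> total=1
Click 2 (0,4) count=0: revealed 5 new [(0,3) (0,4) (0,5) (1,3) (1,5)] -> total=6
Click 3 (3,3) count=2: revealed 1 new [(3,3)] -> total=7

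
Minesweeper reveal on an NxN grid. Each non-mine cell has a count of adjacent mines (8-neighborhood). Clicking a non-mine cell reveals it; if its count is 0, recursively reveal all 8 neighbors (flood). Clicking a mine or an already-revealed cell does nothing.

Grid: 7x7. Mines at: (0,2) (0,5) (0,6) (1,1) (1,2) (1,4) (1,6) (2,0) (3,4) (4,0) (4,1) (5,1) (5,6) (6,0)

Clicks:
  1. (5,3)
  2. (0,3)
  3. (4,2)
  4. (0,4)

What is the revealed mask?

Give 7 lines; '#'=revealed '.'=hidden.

Answer: ...##..
.......
.......
.......
..####.
..####.
..####.

Derivation:
Click 1 (5,3) count=0: revealed 12 new [(4,2) (4,3) (4,4) (4,5) (5,2) (5,3) (5,4) (5,5) (6,2) (6,3) (6,4) (6,5)] -> total=12
Click 2 (0,3) count=3: revealed 1 new [(0,3)] -> total=13
Click 3 (4,2) count=2: revealed 0 new [(none)] -> total=13
Click 4 (0,4) count=2: revealed 1 new [(0,4)] -> total=14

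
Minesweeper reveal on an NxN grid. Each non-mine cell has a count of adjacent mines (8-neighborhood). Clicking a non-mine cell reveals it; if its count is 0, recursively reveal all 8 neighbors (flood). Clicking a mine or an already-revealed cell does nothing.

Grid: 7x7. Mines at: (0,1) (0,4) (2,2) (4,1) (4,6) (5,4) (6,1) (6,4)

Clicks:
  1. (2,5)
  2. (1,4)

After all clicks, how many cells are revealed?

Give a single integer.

Click 1 (2,5) count=0: revealed 17 new [(0,5) (0,6) (1,3) (1,4) (1,5) (1,6) (2,3) (2,4) (2,5) (2,6) (3,3) (3,4) (3,5) (3,6) (4,3) (4,4) (4,5)] -> total=17
Click 2 (1,4) count=1: revealed 0 new [(none)] -> total=17

Answer: 17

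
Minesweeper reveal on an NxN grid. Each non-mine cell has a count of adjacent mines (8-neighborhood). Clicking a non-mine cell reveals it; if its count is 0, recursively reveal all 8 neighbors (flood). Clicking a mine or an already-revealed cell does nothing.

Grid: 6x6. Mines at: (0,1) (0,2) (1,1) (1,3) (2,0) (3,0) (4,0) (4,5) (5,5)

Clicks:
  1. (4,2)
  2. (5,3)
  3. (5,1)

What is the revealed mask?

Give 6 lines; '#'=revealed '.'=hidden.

Answer: ......
......
.####.
.####.
.####.
.####.

Derivation:
Click 1 (4,2) count=0: revealed 16 new [(2,1) (2,2) (2,3) (2,4) (3,1) (3,2) (3,3) (3,4) (4,1) (4,2) (4,3) (4,4) (5,1) (5,2) (5,3) (5,4)] -> total=16
Click 2 (5,3) count=0: revealed 0 new [(none)] -> total=16
Click 3 (5,1) count=1: revealed 0 new [(none)] -> total=16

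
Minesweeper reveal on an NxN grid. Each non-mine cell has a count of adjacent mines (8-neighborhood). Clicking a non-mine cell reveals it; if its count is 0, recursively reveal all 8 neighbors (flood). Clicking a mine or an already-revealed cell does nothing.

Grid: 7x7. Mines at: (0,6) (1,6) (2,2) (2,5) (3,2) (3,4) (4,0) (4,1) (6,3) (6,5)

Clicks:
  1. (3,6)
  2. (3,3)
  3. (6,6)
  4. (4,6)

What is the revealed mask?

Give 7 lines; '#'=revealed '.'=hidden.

Click 1 (3,6) count=1: revealed 1 new [(3,6)] -> total=1
Click 2 (3,3) count=3: revealed 1 new [(3,3)] -> total=2
Click 3 (6,6) count=1: revealed 1 new [(6,6)] -> total=3
Click 4 (4,6) count=0: revealed 5 new [(3,5) (4,5) (4,6) (5,5) (5,6)] -> total=8

Answer: .......
.......
.......
...#.##
.....##
.....##
......#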